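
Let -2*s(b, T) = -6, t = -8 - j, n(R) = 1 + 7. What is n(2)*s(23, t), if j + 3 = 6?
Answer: 24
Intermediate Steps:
j = 3 (j = -3 + 6 = 3)
n(R) = 8
t = -11 (t = -8 - 1*3 = -8 - 3 = -11)
s(b, T) = 3 (s(b, T) = -½*(-6) = 3)
n(2)*s(23, t) = 8*3 = 24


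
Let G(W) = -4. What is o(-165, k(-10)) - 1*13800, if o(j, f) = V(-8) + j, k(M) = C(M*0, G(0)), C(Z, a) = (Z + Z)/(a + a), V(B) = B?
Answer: -13973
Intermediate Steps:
C(Z, a) = Z/a (C(Z, a) = (2*Z)/((2*a)) = (2*Z)*(1/(2*a)) = Z/a)
k(M) = 0 (k(M) = (M*0)/(-4) = 0*(-1/4) = 0)
o(j, f) = -8 + j
o(-165, k(-10)) - 1*13800 = (-8 - 165) - 1*13800 = -173 - 13800 = -13973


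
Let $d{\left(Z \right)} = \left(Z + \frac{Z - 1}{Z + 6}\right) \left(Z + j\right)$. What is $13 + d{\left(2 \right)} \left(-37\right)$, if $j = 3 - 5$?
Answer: $13$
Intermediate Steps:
$j = -2$ ($j = 3 - 5 = -2$)
$d{\left(Z \right)} = \left(-2 + Z\right) \left(Z + \frac{-1 + Z}{6 + Z}\right)$ ($d{\left(Z \right)} = \left(Z + \frac{Z - 1}{Z + 6}\right) \left(Z - 2\right) = \left(Z + \frac{-1 + Z}{6 + Z}\right) \left(-2 + Z\right) = \left(-2 + Z\right) \left(Z + \frac{-1 + Z}{6 + Z}\right)$)
$13 + d{\left(2 \right)} \left(-37\right) = 13 + \frac{2 + 2^{3} - 30 + 5 \cdot 2^{2}}{6 + 2} \left(-37\right) = 13 + \frac{2 + 8 - 30 + 5 \cdot 4}{8} \left(-37\right) = 13 + \frac{2 + 8 - 30 + 20}{8} \left(-37\right) = 13 + \frac{1}{8} \cdot 0 \left(-37\right) = 13 + 0 \left(-37\right) = 13 + 0 = 13$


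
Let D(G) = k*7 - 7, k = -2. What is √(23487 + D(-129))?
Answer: √23466 ≈ 153.19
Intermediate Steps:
D(G) = -21 (D(G) = -2*7 - 7 = -14 - 7 = -21)
√(23487 + D(-129)) = √(23487 - 21) = √23466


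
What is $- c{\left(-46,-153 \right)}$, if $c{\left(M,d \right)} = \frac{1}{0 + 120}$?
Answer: $- \frac{1}{120} \approx -0.0083333$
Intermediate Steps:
$c{\left(M,d \right)} = \frac{1}{120}$
$- c{\left(-46,-153 \right)} = \left(-1\right) \frac{1}{120} = - \frac{1}{120}$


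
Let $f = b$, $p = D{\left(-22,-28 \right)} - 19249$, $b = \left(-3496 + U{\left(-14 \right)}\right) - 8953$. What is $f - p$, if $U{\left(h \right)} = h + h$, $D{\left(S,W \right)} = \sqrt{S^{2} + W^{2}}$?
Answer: $6772 - 2 \sqrt{317} \approx 6736.4$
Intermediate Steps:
$U{\left(h \right)} = 2 h$
$b = -12477$ ($b = \left(-3496 + 2 \left(-14\right)\right) - 8953 = \left(-3496 - 28\right) - 8953 = -3524 - 8953 = -12477$)
$p = -19249 + 2 \sqrt{317}$ ($p = \sqrt{\left(-22\right)^{2} + \left(-28\right)^{2}} - 19249 = \sqrt{484 + 784} - 19249 = \sqrt{1268} - 19249 = 2 \sqrt{317} - 19249 = -19249 + 2 \sqrt{317} \approx -19213.0$)
$f = -12477$
$f - p = -12477 - \left(-19249 + 2 \sqrt{317}\right) = -12477 + \left(19249 - 2 \sqrt{317}\right) = 6772 - 2 \sqrt{317}$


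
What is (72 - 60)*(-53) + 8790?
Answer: 8154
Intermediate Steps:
(72 - 60)*(-53) + 8790 = 12*(-53) + 8790 = -636 + 8790 = 8154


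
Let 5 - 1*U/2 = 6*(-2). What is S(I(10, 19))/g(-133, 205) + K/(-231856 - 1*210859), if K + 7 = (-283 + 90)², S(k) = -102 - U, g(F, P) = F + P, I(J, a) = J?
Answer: -7861333/3984435 ≈ -1.9730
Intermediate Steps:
U = 34 (U = 10 - 12*(-2) = 10 - 2*(-12) = 10 + 24 = 34)
S(k) = -136 (S(k) = -102 - 1*34 = -102 - 34 = -136)
K = 37242 (K = -7 + (-283 + 90)² = -7 + (-193)² = -7 + 37249 = 37242)
S(I(10, 19))/g(-133, 205) + K/(-231856 - 1*210859) = -136/(-133 + 205) + 37242/(-231856 - 1*210859) = -136/72 + 37242/(-231856 - 210859) = -136*1/72 + 37242/(-442715) = -17/9 + 37242*(-1/442715) = -17/9 - 37242/442715 = -7861333/3984435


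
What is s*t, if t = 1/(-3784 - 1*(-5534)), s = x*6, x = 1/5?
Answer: 3/4375 ≈ 0.00068571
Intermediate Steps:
x = ⅕ ≈ 0.20000
s = 6/5 (s = (⅕)*6 = 6/5 ≈ 1.2000)
t = 1/1750 (t = 1/(-3784 + 5534) = 1/1750 ≈ 0.00057143)
s*t = (6/5)*(1/1750) = 3/4375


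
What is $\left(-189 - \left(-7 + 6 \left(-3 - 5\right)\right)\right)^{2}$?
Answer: $17956$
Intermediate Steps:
$\left(-189 - \left(-7 + 6 \left(-3 - 5\right)\right)\right)^{2} = \left(-189 + \left(\left(-6\right) \left(-8\right) + 7\right)\right)^{2} = \left(-189 + \left(48 + 7\right)\right)^{2} = \left(-189 + 55\right)^{2} = \left(-134\right)^{2} = 17956$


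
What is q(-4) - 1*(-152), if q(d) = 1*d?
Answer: 148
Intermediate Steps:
q(d) = d
q(-4) - 1*(-152) = -4 - 1*(-152) = -4 + 152 = 148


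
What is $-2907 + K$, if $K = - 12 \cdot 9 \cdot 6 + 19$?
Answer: $-3536$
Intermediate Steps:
$K = -629$ ($K = \left(-12\right) 54 + 19 = -648 + 19 = -629$)
$-2907 + K = -2907 - 629 = -3536$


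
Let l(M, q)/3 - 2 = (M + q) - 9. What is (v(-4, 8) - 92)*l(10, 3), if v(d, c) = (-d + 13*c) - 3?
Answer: 234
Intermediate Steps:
l(M, q) = -21 + 3*M + 3*q (l(M, q) = 6 + 3*((M + q) - 9) = 6 + 3*(-9 + M + q) = 6 + (-27 + 3*M + 3*q) = -21 + 3*M + 3*q)
v(d, c) = -3 - d + 13*c
(v(-4, 8) - 92)*l(10, 3) = ((-3 - 1*(-4) + 13*8) - 92)*(-21 + 3*10 + 3*3) = ((-3 + 4 + 104) - 92)*(-21 + 30 + 9) = (105 - 92)*18 = 13*18 = 234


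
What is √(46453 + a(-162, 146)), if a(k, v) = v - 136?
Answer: √46463 ≈ 215.55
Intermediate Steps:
a(k, v) = -136 + v
√(46453 + a(-162, 146)) = √(46453 + (-136 + 146)) = √(46453 + 10) = √46463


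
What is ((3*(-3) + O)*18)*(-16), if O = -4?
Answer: 3744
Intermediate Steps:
((3*(-3) + O)*18)*(-16) = ((3*(-3) - 4)*18)*(-16) = ((-9 - 4)*18)*(-16) = -13*18*(-16) = -234*(-16) = 3744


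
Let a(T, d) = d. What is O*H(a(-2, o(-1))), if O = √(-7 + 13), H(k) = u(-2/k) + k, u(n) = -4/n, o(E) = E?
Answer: -3*√6 ≈ -7.3485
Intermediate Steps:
H(k) = 3*k (H(k) = -4*(-k/2) + k = -(-2)*k + k = 2*k + k = 3*k)
O = √6 ≈ 2.4495
O*H(a(-2, o(-1))) = √6*(3*(-1)) = √6*(-3) = -3*√6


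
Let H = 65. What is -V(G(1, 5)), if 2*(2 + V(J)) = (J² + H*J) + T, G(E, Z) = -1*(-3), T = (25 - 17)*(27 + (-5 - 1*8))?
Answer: -156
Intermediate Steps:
T = 112 (T = 8*(27 + (-5 - 8)) = 8*(27 - 13) = 8*14 = 112)
G(E, Z) = 3
V(J) = 54 + J²/2 + 65*J/2 (V(J) = -2 + ((J² + 65*J) + 112)/2 = -2 + (112 + J² + 65*J)/2 = -2 + (56 + J²/2 + 65*J/2) = 54 + J²/2 + 65*J/2)
-V(G(1, 5)) = -(54 + (½)*3² + (65/2)*3) = -(54 + (½)*9 + 195/2) = -(54 + 9/2 + 195/2) = -1*156 = -156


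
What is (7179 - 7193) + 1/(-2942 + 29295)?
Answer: -368941/26353 ≈ -14.000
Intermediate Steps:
(7179 - 7193) + 1/(-2942 + 29295) = -14 + 1/26353 = -368941/26353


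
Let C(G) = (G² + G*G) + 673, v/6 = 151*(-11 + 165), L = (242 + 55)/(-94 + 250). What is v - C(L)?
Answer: 187716751/1352 ≈ 1.3884e+5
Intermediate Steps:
L = 99/52 (L = 297/156 = 297*(1/156) = 99/52 ≈ 1.9038)
v = 139524 (v = 6*(151*(-11 + 165)) = 6*(151*154) = 6*23254 = 139524)
C(G) = 673 + 2*G² (C(G) = (G² + G²) + 673 = 2*G² + 673 = 673 + 2*G²)
v - C(L) = 139524 - (673 + 2*(99/52)²) = 139524 - (673 + 2*(9801/2704)) = 139524 - (673 + 9801/1352) = 139524 - 1*919697/1352 = 139524 - 919697/1352 = 187716751/1352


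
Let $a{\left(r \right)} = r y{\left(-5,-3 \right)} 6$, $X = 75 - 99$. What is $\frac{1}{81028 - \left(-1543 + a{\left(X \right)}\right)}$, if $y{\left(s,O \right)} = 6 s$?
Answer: $\frac{1}{78251} \approx 1.2779 \cdot 10^{-5}$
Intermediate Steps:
$X = -24$ ($X = 75 - 99 = -24$)
$a{\left(r \right)} = - 180 r$ ($a{\left(r \right)} = r 6 \left(-5\right) 6 = r \left(-30\right) 6 = - 30 r 6 = - 180 r$)
$\frac{1}{81028 - \left(-1543 + a{\left(X \right)}\right)} = \frac{1}{81028 + \left(1543 - \left(-180\right) \left(-24\right)\right)} = \frac{1}{81028 + \left(1543 - 4320\right)} = \frac{1}{81028 - 2777} = \frac{1}{78251}$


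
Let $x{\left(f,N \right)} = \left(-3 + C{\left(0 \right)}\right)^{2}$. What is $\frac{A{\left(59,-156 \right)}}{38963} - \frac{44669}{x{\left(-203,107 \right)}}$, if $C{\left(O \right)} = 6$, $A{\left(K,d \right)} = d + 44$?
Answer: $- \frac{1740439255}{350667} \approx -4963.2$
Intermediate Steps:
$A{\left(K,d \right)} = 44 + d$
$x{\left(f,N \right)} = 9$ ($x{\left(f,N \right)} = \left(-3 + 6\right)^{2} = 3^{2} = 9$)
$\frac{A{\left(59,-156 \right)}}{38963} - \frac{44669}{x{\left(-203,107 \right)}} = \frac{44 - 156}{38963} - \frac{44669}{9} = \left(-112\right) \frac{1}{38963} - \frac{44669}{9} = - \frac{112}{38963} - \frac{44669}{9} = - \frac{1740439255}{350667}$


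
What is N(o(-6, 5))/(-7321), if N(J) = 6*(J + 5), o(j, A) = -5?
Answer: 0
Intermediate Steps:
N(J) = 30 + 6*J (N(J) = 6*(5 + J) = 30 + 6*J)
N(o(-6, 5))/(-7321) = (30 + 6*(-5))/(-7321) = (30 - 30)*(-1/7321) = 0*(-1/7321) = 0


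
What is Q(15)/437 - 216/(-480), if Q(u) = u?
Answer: 4233/8740 ≈ 0.48432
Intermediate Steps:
Q(15)/437 - 216/(-480) = 15/437 - 216/(-480) = 15*(1/437) - 216*(-1/480) = 15/437 + 9/20 = 4233/8740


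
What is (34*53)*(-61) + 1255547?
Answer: 1145625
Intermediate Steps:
(34*53)*(-61) + 1255547 = 1802*(-61) + 1255547 = -109922 + 1255547 = 1145625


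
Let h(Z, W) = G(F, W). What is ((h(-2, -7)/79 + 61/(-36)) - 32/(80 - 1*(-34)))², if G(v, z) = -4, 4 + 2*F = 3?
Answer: 11982586225/2919889296 ≈ 4.1038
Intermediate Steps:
F = -½ (F = -2 + (½)*3 = -2 + 3/2 = -½ ≈ -0.50000)
h(Z, W) = -4
((h(-2, -7)/79 + 61/(-36)) - 32/(80 - 1*(-34)))² = ((-4/79 + 61/(-36)) - 32/(80 - 1*(-34)))² = ((-4*1/79 + 61*(-1/36)) - 32/(80 + 34))² = ((-4/79 - 61/36) - 32/114)² = (-4963/2844 - 32*1/114)² = (-4963/2844 - 16/57)² = (-109465/54036)² = 11982586225/2919889296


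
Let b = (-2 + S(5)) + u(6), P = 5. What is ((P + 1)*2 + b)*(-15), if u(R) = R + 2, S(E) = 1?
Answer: -285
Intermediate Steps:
u(R) = 2 + R
b = 7 (b = (-2 + 1) + (2 + 6) = -1 + 8 = 7)
((P + 1)*2 + b)*(-15) = ((5 + 1)*2 + 7)*(-15) = (6*2 + 7)*(-15) = (12 + 7)*(-15) = 19*(-15) = -285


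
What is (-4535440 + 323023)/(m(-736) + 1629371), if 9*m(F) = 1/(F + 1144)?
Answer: -15467995224/5983050313 ≈ -2.5853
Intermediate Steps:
m(F) = 1/(9*(1144 + F)) (m(F) = 1/(9*(F + 1144)) = 1/(9*(1144 + F)))
(-4535440 + 323023)/(m(-736) + 1629371) = (-4535440 + 323023)/(1/(9*(1144 - 736)) + 1629371) = -4212417/((⅑)/408 + 1629371) = -4212417/((⅑)*(1/408) + 1629371) = -4212417/(1/3672 + 1629371) = -4212417/5983050313/3672 = -4212417*3672/5983050313 = -15467995224/5983050313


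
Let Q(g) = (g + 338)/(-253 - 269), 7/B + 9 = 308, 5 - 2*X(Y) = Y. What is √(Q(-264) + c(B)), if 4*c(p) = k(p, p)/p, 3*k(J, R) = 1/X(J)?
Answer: √29397132786/151032 ≈ 1.1352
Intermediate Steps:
X(Y) = 5/2 - Y/2
B = 7/299 (B = 7/(-9 + 308) = 7/299 ≈ 0.023411)
Q(g) = -169/261 - g/522 (Q(g) = (338 + g)/(-522) = (338 + g)*(-1/522) = -169/261 - g/522)
k(J, R) = 1/(3*(5/2 - J/2))
c(p) = -1/(2*p*(-15 + 3*p)) (c(p) = ((-2/(-15 + 3*p))/p)/4 = (-2/(p*(-15 + 3*p)))/4 = -1/(2*p*(-15 + 3*p)))
√(Q(-264) + c(B)) = √((-169/261 - 1/522*(-264)) - 1/(6*7/299*(-5 + 7/299))) = √((-169/261 + 44/87) - ⅙*299/7/(-1488/299)) = √(-37/261 - ⅙*299/7*(-299/1488)) = √(-37/261 + 89401/62496) = √(778567/604128) = √29397132786/151032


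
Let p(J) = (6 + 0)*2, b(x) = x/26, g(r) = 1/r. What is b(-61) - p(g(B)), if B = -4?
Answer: -373/26 ≈ -14.346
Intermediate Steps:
g(r) = 1/r
b(x) = x/26 (b(x) = x*(1/26) = x/26)
p(J) = 12 (p(J) = 6*2 = 12)
b(-61) - p(g(B)) = (1/26)*(-61) - 1*12 = -61/26 - 12 = -373/26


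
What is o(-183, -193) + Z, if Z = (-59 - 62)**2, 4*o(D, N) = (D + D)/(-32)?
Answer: 937207/64 ≈ 14644.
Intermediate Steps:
o(D, N) = -D/64 (o(D, N) = ((D + D)/(-32))/4 = ((2*D)*(-1/32))/4 = (-D/16)/4 = -D/64)
Z = 14641 (Z = (-121)**2 = 14641)
o(-183, -193) + Z = -1/64*(-183) + 14641 = 183/64 + 14641 = 937207/64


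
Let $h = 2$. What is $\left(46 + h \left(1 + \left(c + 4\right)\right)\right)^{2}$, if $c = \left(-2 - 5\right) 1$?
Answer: $1764$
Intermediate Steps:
$c = -7$ ($c = \left(-7\right) 1 = -7$)
$\left(46 + h \left(1 + \left(c + 4\right)\right)\right)^{2} = \left(46 + 2 \left(1 + \left(-7 + 4\right)\right)\right)^{2} = \left(46 + 2 \left(1 - 3\right)\right)^{2} = \left(46 + 2 \left(-2\right)\right)^{2} = \left(46 - 4\right)^{2} = 42^{2} = 1764$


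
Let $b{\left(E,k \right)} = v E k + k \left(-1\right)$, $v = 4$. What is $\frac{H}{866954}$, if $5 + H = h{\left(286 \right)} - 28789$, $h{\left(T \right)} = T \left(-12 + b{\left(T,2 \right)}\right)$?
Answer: $\frac{310785}{433477} \approx 0.71696$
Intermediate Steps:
$b{\left(E,k \right)} = - k + 4 E k$ ($b{\left(E,k \right)} = 4 E k + k \left(-1\right) = 4 E k - k = - k + 4 E k$)
$h{\left(T \right)} = T \left(-14 + 8 T\right)$ ($h{\left(T \right)} = T \left(-12 + 2 \left(-1 + 4 T\right)\right) = T \left(-12 + \left(-2 + 8 T\right)\right) = T \left(-14 + 8 T\right)$)
$H = 621570$ ($H = -5 - \left(28789 - 572 \left(-7 + 4 \cdot 286\right)\right) = -5 - \left(28789 - 572 \left(-7 + 1144\right)\right) = -5 - \left(28789 - 650364\right) = -5 + \left(650364 - 28789\right) = -5 + 621575 = 621570$)
$\frac{H}{866954} = \frac{621570}{866954} = 621570 \cdot \frac{1}{866954} = \frac{310785}{433477}$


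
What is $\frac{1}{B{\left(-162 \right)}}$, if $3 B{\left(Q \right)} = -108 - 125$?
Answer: $- \frac{3}{233} \approx -0.012876$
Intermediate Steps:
$B{\left(Q \right)} = - \frac{233}{3}$ ($B{\left(Q \right)} = \frac{-108 - 125}{3} = \frac{1}{3} \left(-233\right) = - \frac{233}{3}$)
$\frac{1}{B{\left(-162 \right)}} = \frac{1}{- \frac{233}{3}} = - \frac{3}{233}$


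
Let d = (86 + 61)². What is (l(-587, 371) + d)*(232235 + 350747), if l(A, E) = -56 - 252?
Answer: 12418099582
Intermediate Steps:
l(A, E) = -308
d = 21609 (d = 147² = 21609)
(l(-587, 371) + d)*(232235 + 350747) = (-308 + 21609)*(232235 + 350747) = 21301*582982 = 12418099582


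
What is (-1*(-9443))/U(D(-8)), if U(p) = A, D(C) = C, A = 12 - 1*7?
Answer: 9443/5 ≈ 1888.6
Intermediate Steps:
A = 5 (A = 12 - 7 = 5)
U(p) = 5
(-1*(-9443))/U(D(-8)) = -1*(-9443)/5 = 9443*(⅕) = 9443/5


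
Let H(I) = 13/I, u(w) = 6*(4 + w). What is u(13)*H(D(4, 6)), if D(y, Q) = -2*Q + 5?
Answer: -1326/7 ≈ -189.43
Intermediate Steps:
D(y, Q) = 5 - 2*Q
u(w) = 24 + 6*w
u(13)*H(D(4, 6)) = (24 + 6*13)*(13/(5 - 2*6)) = (24 + 78)*(13/(5 - 12)) = 102*(13/(-7)) = 102*(13*(-⅐)) = 102*(-13/7) = -1326/7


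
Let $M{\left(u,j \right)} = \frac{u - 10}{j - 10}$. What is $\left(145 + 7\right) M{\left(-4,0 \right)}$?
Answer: $\frac{1064}{5} \approx 212.8$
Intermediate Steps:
$M{\left(u,j \right)} = \frac{-10 + u}{-10 + j}$
$\left(145 + 7\right) M{\left(-4,0 \right)} = \left(145 + 7\right) \frac{-10 - 4}{-10 + 0} = 152 \frac{1}{-10} \left(-14\right) = 152 \left(\left(- \frac{1}{10}\right) \left(-14\right)\right) = 152 \cdot \frac{7}{5} = \frac{1064}{5}$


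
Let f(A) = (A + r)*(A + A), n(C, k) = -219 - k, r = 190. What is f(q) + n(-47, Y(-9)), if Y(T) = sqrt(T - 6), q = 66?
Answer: 33573 - I*sqrt(15) ≈ 33573.0 - 3.873*I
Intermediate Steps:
Y(T) = sqrt(-6 + T)
f(A) = 2*A*(190 + A) (f(A) = (A + 190)*(A + A) = (190 + A)*(2*A) = 2*A*(190 + A))
f(q) + n(-47, Y(-9)) = 2*66*(190 + 66) + (-219 - sqrt(-6 - 9)) = 2*66*256 + (-219 - sqrt(-15)) = 33792 + (-219 - I*sqrt(15)) = 33573 - I*sqrt(15)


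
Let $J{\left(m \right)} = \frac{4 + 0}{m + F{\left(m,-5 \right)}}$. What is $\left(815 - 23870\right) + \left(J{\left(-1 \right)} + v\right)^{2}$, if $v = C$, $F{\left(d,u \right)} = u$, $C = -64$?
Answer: $- \frac{169859}{9} \approx -18873.0$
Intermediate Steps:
$v = -64$
$J{\left(m \right)} = \frac{4}{-5 + m}$ ($J{\left(m \right)} = \frac{4 + 0}{m - 5} = \frac{4}{-5 + m}$)
$\left(815 - 23870\right) + \left(J{\left(-1 \right)} + v\right)^{2} = \left(815 - 23870\right) + \left(\frac{4}{-5 - 1} - 64\right)^{2} = -23055 + \left(\frac{4}{-6} - 64\right)^{2} = -23055 + \left(4 \left(- \frac{1}{6}\right) - 64\right)^{2} = -23055 + \left(- \frac{2}{3} - 64\right)^{2} = -23055 + \left(- \frac{194}{3}\right)^{2} = -23055 + \frac{37636}{9} = - \frac{169859}{9}$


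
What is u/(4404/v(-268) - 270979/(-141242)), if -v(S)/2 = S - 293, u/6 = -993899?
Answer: -157506677030076/154344701 ≈ -1.0205e+6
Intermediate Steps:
u = -5963394 (u = 6*(-993899) = -5963394)
v(S) = 586 - 2*S (v(S) = -2*(S - 293) = -2*(-293 + S) = 586 - 2*S)
u/(4404/v(-268) - 270979/(-141242)) = -5963394/(4404/(586 - 2*(-268)) - 270979/(-141242)) = -5963394/(4404/(586 + 536) - 270979*(-1/141242)) = -5963394/(4404/1122 + 270979/141242) = -5963394/(4404*(1/1122) + 270979/141242) = -5963394/(734/187 + 270979/141242) = -5963394/154344701/26412254 = -5963394*26412254/154344701 = -157506677030076/154344701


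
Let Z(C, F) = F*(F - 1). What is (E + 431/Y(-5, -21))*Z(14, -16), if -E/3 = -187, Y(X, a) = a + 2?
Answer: 2782016/19 ≈ 1.4642e+5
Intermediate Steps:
Y(X, a) = 2 + a
Z(C, F) = F*(-1 + F)
E = 561 (E = -3*(-187) = 561)
(E + 431/Y(-5, -21))*Z(14, -16) = (561 + 431/(2 - 21))*(-16*(-1 - 16)) = (561 + 431/(-19))*(-16*(-17)) = (561 + 431*(-1/19))*272 = (561 - 431/19)*272 = (10228/19)*272 = 2782016/19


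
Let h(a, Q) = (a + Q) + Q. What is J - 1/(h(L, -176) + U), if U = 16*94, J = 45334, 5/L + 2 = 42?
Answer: 417843470/9217 ≈ 45334.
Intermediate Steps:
L = 1/8 (L = 5/(-2 + 42) = 5/40 = 5*(1/40) = 1/8 ≈ 0.12500)
h(a, Q) = a + 2*Q (h(a, Q) = (Q + a) + Q = a + 2*Q)
U = 1504
J - 1/(h(L, -176) + U) = 45334 - 1/((1/8 + 2*(-176)) + 1504) = 45334 - 1/((1/8 - 352) + 1504) = 45334 - 1/(-2815/8 + 1504) = 45334 - 1/9217/8 = 45334 - 1*8/9217 = 45334 - 8/9217 = 417843470/9217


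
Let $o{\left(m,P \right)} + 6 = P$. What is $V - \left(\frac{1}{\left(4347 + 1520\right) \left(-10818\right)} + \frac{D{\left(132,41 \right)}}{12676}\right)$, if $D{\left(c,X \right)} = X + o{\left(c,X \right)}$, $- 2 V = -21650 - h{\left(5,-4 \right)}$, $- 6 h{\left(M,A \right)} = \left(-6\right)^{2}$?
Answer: $\frac{2176670009383363}{201133913814} \approx 10822.0$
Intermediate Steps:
$o{\left(m,P \right)} = -6 + P$
$h{\left(M,A \right)} = -6$ ($h{\left(M,A \right)} = - \frac{\left(-6\right)^{2}}{6} = \left(- \frac{1}{6}\right) 36 = -6$)
$V = 10822$ ($V = - \frac{-21650 - -6}{2} = - \frac{-21650 + 6}{2} = \left(- \frac{1}{2}\right) \left(-21644\right) = 10822$)
$D{\left(c,X \right)} = -6 + 2 X$ ($D{\left(c,X \right)} = X + \left(-6 + X\right) = -6 + 2 X$)
$V - \left(\frac{1}{\left(4347 + 1520\right) \left(-10818\right)} + \frac{D{\left(132,41 \right)}}{12676}\right) = 10822 - \left(\frac{1}{\left(4347 + 1520\right) \left(-10818\right)} + \frac{-6 + 2 \cdot 41}{12676}\right) = 10822 - \left(\frac{1}{5867} \left(- \frac{1}{10818}\right) + \left(-6 + 82\right) \frac{1}{12676}\right) = 10822 - \left(\frac{1}{5867} \left(- \frac{1}{10818}\right) + 76 \cdot \frac{1}{12676}\right) = 10822 - \left(- \frac{1}{63469206} + \frac{19}{3169}\right) = 10822 - \frac{1205911745}{201133913814} = \frac{2176670009383363}{201133913814}$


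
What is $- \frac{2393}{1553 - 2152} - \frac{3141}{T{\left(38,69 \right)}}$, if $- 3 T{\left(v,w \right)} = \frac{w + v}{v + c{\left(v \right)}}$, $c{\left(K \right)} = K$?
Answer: $\frac{429228703}{64093} \approx 6697.0$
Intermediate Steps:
$T{\left(v,w \right)} = - \frac{v + w}{6 v}$ ($T{\left(v,w \right)} = - \frac{\left(w + v\right) \frac{1}{v + v}}{3} = - \frac{\left(v + w\right) \frac{1}{2 v}}{3} = - \frac{\frac{1}{2} \frac{1}{v} \left(v + w\right)}{3} = - \frac{v + w}{6 v}$)
$- \frac{2393}{1553 - 2152} - \frac{3141}{T{\left(38,69 \right)}} = - \frac{2393}{1553 - 2152} - \frac{3141}{\frac{1}{6} \cdot \frac{1}{38} \left(\left(-1\right) 38 - 69\right)} = - \frac{2393}{1553 - 2152} - \frac{3141}{\frac{1}{6} \cdot \frac{1}{38} \left(-38 - 69\right)} = - \frac{2393}{-599} - \frac{3141}{\frac{1}{6} \cdot \frac{1}{38} \left(-107\right)} = \left(-2393\right) \left(- \frac{1}{599}\right) - \frac{3141}{- \frac{107}{228}} = \frac{2393}{599} - - \frac{716148}{107} = \frac{2393}{599} + \frac{716148}{107} = \frac{429228703}{64093}$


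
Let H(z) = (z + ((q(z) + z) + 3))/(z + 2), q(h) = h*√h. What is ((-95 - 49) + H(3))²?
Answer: 505548/25 - 4266*√3/25 ≈ 19926.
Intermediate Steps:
q(h) = h^(3/2)
H(z) = (3 + z^(3/2) + 2*z)/(2 + z) (H(z) = (z + ((z^(3/2) + z) + 3))/(z + 2) = (z + ((z + z^(3/2)) + 3))/(2 + z) = (z + (3 + z + z^(3/2)))/(2 + z) = (3 + z^(3/2) + 2*z)/(2 + z))
((-95 - 49) + H(3))² = ((-95 - 49) + (3 + 3^(3/2) + 2*3)/(2 + 3))² = (-144 + (3 + 3*√3 + 6)/5)² = (-144 + (9 + 3*√3)/5)² = (-144 + (9/5 + 3*√3/5))² = (-711/5 + 3*√3/5)²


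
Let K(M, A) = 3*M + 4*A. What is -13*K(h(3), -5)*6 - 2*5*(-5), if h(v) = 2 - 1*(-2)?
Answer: 674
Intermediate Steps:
h(v) = 4 (h(v) = 2 + 2 = 4)
-13*K(h(3), -5)*6 - 2*5*(-5) = -13*(3*4 + 4*(-5))*6 - 2*5*(-5) = -13*(12 - 20)*6 - 10*(-5) = -(-104)*6 + 50 = -13*(-48) + 50 = 624 + 50 = 674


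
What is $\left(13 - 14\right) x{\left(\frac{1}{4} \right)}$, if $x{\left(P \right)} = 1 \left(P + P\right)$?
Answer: $- \frac{1}{2} \approx -0.5$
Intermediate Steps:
$x{\left(P \right)} = 2 P$ ($x{\left(P \right)} = 1 \cdot 2 P = 2 P$)
$\left(13 - 14\right) x{\left(\frac{1}{4} \right)} = \left(13 - 14\right) \frac{2}{4} = - \frac{2}{4} = \left(-1\right) \frac{1}{2} = - \frac{1}{2}$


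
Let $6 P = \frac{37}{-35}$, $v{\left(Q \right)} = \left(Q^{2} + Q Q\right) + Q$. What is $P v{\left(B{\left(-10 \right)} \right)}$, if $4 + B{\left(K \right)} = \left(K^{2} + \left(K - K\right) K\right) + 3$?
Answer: $- \frac{242979}{70} \approx -3471.1$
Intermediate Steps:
$B{\left(K \right)} = -1 + K^{2}$ ($B{\left(K \right)} = -4 + \left(\left(K^{2} + \left(K - K\right) K\right) + 3\right) = -4 + \left(\left(K^{2} + 0 K\right) + 3\right) = -4 + \left(\left(K^{2} + 0\right) + 3\right) = -4 + \left(K^{2} + 3\right) = -4 + \left(3 + K^{2}\right) = -1 + K^{2}$)
$v{\left(Q \right)} = Q + 2 Q^{2}$ ($v{\left(Q \right)} = \left(Q^{2} + Q^{2}\right) + Q = 2 Q^{2} + Q = Q + 2 Q^{2}$)
$P = - \frac{37}{210}$ ($P = \frac{37 \frac{1}{-35}}{6} = \frac{37 \left(- \frac{1}{35}\right)}{6} = \frac{1}{6} \left(- \frac{37}{35}\right) = - \frac{37}{210} \approx -0.17619$)
$P v{\left(B{\left(-10 \right)} \right)} = - \frac{37 \left(-1 + \left(-10\right)^{2}\right) \left(1 + 2 \left(-1 + \left(-10\right)^{2}\right)\right)}{210} = - \frac{37 \left(-1 + 100\right) \left(1 + 2 \left(-1 + 100\right)\right)}{210} = - \frac{37 \cdot 99 \left(1 + 2 \cdot 99\right)}{210} = - \frac{37 \cdot 99 \left(1 + 198\right)}{210} = - \frac{37 \cdot 99 \cdot 199}{210} = \left(- \frac{37}{210}\right) 19701 = - \frac{242979}{70}$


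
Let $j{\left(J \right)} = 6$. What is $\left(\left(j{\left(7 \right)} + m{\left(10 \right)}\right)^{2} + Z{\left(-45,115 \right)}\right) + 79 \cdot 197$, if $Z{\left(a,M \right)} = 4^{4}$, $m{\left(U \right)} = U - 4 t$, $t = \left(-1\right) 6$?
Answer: $17419$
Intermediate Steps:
$t = -6$
$m{\left(U \right)} = 24 + U$ ($m{\left(U \right)} = U - -24 = U + 24 = 24 + U$)
$Z{\left(a,M \right)} = 256$
$\left(\left(j{\left(7 \right)} + m{\left(10 \right)}\right)^{2} + Z{\left(-45,115 \right)}\right) + 79 \cdot 197 = \left(\left(6 + \left(24 + 10\right)\right)^{2} + 256\right) + 79 \cdot 197 = \left(\left(6 + 34\right)^{2} + 256\right) + 15563 = \left(40^{2} + 256\right) + 15563 = \left(1600 + 256\right) + 15563 = 1856 + 15563 = 17419$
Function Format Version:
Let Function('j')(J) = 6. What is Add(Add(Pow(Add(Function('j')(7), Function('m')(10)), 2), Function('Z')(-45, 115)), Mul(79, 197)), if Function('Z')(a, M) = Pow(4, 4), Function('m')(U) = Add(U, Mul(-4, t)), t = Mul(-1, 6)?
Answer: 17419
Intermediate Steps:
t = -6
Function('m')(U) = Add(24, U) (Function('m')(U) = Add(U, Mul(-4, -6)) = Add(U, 24) = Add(24, U))
Function('Z')(a, M) = 256
Add(Add(Pow(Add(Function('j')(7), Function('m')(10)), 2), Function('Z')(-45, 115)), Mul(79, 197)) = Add(Add(Pow(Add(6, Add(24, 10)), 2), 256), Mul(79, 197)) = Add(Add(Pow(Add(6, 34), 2), 256), 15563) = Add(Add(Pow(40, 2), 256), 15563) = Add(Add(1600, 256), 15563) = Add(1856, 15563) = 17419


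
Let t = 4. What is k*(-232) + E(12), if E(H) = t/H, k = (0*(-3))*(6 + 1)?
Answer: 1/3 ≈ 0.33333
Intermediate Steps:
k = 0 (k = 0*7 = 0)
E(H) = 4/H
k*(-232) + E(12) = 0*(-232) + 4/12 = 0 + 4*(1/12) = 0 + 1/3 = 1/3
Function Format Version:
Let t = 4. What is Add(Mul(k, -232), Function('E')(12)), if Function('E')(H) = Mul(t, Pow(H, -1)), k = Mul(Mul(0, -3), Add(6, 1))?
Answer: Rational(1, 3) ≈ 0.33333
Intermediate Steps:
k = 0 (k = Mul(0, 7) = 0)
Function('E')(H) = Mul(4, Pow(H, -1))
Add(Mul(k, -232), Function('E')(12)) = Add(Mul(0, -232), Mul(4, Pow(12, -1))) = Add(0, Mul(4, Rational(1, 12))) = Add(0, Rational(1, 3)) = Rational(1, 3)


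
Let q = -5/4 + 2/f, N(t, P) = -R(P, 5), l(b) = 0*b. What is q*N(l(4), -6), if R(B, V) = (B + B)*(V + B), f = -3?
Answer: 23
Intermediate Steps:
R(B, V) = 2*B*(B + V) (R(B, V) = (2*B)*(B + V) = 2*B*(B + V))
l(b) = 0
N(t, P) = -2*P*(5 + P) (N(t, P) = -2*P*(P + 5) = -2*P*(5 + P))
q = -23/12 (q = -5/4 + 2/(-3) = -5*¼ + 2*(-⅓) = -5/4 - ⅔ = -23/12 ≈ -1.9167)
q*N(l(4), -6) = -(-23)*(-6)*(5 - 6)/6 = -(-23)*(-6)*(-1)/6 = -23/12*(-12) = 23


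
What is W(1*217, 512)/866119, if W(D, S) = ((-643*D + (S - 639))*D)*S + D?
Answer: -15516562215/866119 ≈ -17915.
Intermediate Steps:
W(D, S) = D + D*S*(-639 + S - 643*D) (W(D, S) = ((-643*D + (-639 + S))*D)*S + D = ((-639 + S - 643*D)*D)*S + D = (D*(-639 + S - 643*D))*S + D = D*S*(-639 + S - 643*D) + D = D + D*S*(-639 + S - 643*D))
W(1*217, 512)/866119 = ((1*217)*(1 + 512² - 639*512 - 643*1*217*512))/866119 = (217*(1 + 262144 - 327168 - 643*217*512))*(1/866119) = (217*(1 + 262144 - 327168 - 71439872))*(1/866119) = (217*(-71504895))*(1/866119) = -15516562215*1/866119 = -15516562215/866119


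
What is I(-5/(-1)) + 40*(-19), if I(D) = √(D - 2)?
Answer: -760 + √3 ≈ -758.27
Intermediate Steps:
I(D) = √(-2 + D)
I(-5/(-1)) + 40*(-19) = √(-2 - 5/(-1)) + 40*(-19) = √(-2 - 5*(-1)) - 760 = √(-2 + 5) - 760 = √3 - 760 = -760 + √3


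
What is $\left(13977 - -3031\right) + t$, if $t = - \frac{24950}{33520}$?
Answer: $\frac{57008321}{3352} \approx 17007.0$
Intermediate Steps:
$t = - \frac{2495}{3352}$ ($t = \left(-24950\right) \frac{1}{33520} = - \frac{2495}{3352} \approx -0.74433$)
$\left(13977 - -3031\right) + t = \left(13977 - -3031\right) - \frac{2495}{3352} = \left(13977 + 3031\right) - \frac{2495}{3352} = 17008 - \frac{2495}{3352} = \frac{57008321}{3352}$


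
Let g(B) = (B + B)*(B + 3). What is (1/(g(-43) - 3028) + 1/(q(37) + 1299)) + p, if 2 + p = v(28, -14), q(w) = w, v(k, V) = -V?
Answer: 1651733/137608 ≈ 12.003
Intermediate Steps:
p = 12 (p = -2 - 1*(-14) = -2 + 14 = 12)
g(B) = 2*B*(3 + B) (g(B) = (2*B)*(3 + B) = 2*B*(3 + B))
(1/(g(-43) - 3028) + 1/(q(37) + 1299)) + p = (1/(2*(-43)*(3 - 43) - 3028) + 1/(37 + 1299)) + 12 = (1/(2*(-43)*(-40) - 3028) + 1/1336) + 12 = (1/(3440 - 3028) + 1/1336) + 12 = (1/412 + 1/1336) + 12 = 437/137608 + 12 = 1651733/137608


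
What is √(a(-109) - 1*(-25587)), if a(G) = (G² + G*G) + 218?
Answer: √49567 ≈ 222.64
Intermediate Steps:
a(G) = 218 + 2*G² (a(G) = (G² + G²) + 218 = 2*G² + 218 = 218 + 2*G²)
√(a(-109) - 1*(-25587)) = √((218 + 2*(-109)²) - 1*(-25587)) = √((218 + 2*11881) + 25587) = √((218 + 23762) + 25587) = √(23980 + 25587) = √49567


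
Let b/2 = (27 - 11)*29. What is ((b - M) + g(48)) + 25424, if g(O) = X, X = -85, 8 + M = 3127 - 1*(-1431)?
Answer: 21717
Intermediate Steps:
b = 928 (b = 2*((27 - 11)*29) = 2*(16*29) = 2*464 = 928)
M = 4550 (M = -8 + (3127 - 1*(-1431)) = -8 + (3127 + 1431) = -8 + 4558 = 4550)
g(O) = -85
((b - M) + g(48)) + 25424 = ((928 - 1*4550) - 85) + 25424 = ((928 - 4550) - 85) + 25424 = (-3622 - 85) + 25424 = -3707 + 25424 = 21717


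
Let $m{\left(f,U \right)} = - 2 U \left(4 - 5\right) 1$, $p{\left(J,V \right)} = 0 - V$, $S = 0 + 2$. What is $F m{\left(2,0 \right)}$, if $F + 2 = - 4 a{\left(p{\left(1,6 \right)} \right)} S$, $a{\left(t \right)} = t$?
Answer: $0$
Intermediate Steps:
$S = 2$
$p{\left(J,V \right)} = - V$
$m{\left(f,U \right)} = 2 U$ ($m{\left(f,U \right)} = - 2 U \left(\left(-1\right) 1\right) = - 2 U \left(-1\right) = 2 U$)
$F = 46$ ($F = -2 + - 4 \left(\left(-1\right) 6\right) 2 = -2 + \left(-4\right) \left(-6\right) 2 = -2 + 24 \cdot 2 = -2 + 48 = 46$)
$F m{\left(2,0 \right)} = 46 \cdot 2 \cdot 0 = 46 \cdot 0 = 0$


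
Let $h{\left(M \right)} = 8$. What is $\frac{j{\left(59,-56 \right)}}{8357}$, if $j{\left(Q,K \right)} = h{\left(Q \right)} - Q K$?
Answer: $\frac{3312}{8357} \approx 0.39631$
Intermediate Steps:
$j{\left(Q,K \right)} = 8 - K Q$ ($j{\left(Q,K \right)} = 8 - Q K = 8 - K Q$)
$\frac{j{\left(59,-56 \right)}}{8357} = \frac{8 - \left(-56\right) 59}{8357} = \left(8 + 3304\right) \frac{1}{8357} = 3312 \cdot \frac{1}{8357} = \frac{3312}{8357}$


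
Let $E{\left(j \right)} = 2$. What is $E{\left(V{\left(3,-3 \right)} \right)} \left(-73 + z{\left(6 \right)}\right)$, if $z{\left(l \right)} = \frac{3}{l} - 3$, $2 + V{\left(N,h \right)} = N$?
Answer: $-151$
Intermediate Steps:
$V{\left(N,h \right)} = -2 + N$
$z{\left(l \right)} = -3 + \frac{3}{l}$ ($z{\left(l \right)} = \frac{3}{l} - 3 = -3 + \frac{3}{l}$)
$E{\left(V{\left(3,-3 \right)} \right)} \left(-73 + z{\left(6 \right)}\right) = 2 \left(-73 - \left(3 - \frac{3}{6}\right)\right) = 2 \left(-73 + \left(-3 + 3 \cdot \frac{1}{6}\right)\right) = 2 \left(-73 + \left(-3 + \frac{1}{2}\right)\right) = 2 \left(-73 - \frac{5}{2}\right) = 2 \left(- \frac{151}{2}\right) = -151$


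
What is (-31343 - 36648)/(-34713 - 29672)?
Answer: 67991/64385 ≈ 1.0560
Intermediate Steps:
(-31343 - 36648)/(-34713 - 29672) = -67991/(-64385) = -67991*(-1/64385) = 67991/64385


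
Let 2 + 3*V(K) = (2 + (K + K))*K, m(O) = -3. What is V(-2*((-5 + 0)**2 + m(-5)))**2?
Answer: 14303524/9 ≈ 1.5893e+6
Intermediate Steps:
V(K) = -2/3 + K*(2 + 2*K)/3 (V(K) = -2/3 + ((2 + (K + K))*K)/3 = -2/3 + ((2 + 2*K)*K)/3 = -2/3 + (K*(2 + 2*K))/3 = -2/3 + K*(2 + 2*K)/3)
V(-2*((-5 + 0)**2 + m(-5)))**2 = (-2/3 + 2*(-2*((-5 + 0)**2 - 3))/3 + 2*(-2*((-5 + 0)**2 - 3))**2/3)**2 = (-2/3 + 2*(-2*((-5)**2 - 3))/3 + 2*(-2*((-5)**2 - 3))**2/3)**2 = (-2/3 + 2*(-2*(25 - 3))/3 + 2*(-2*(25 - 3))**2/3)**2 = (-2/3 + 2*(-2*22)/3 + 2*(-2*22)**2/3)**2 = (-2/3 + (2/3)*(-44) + (2/3)*(-44)**2)**2 = (-2/3 - 88/3 + (2/3)*1936)**2 = (-2/3 - 88/3 + 3872/3)**2 = (3782/3)**2 = 14303524/9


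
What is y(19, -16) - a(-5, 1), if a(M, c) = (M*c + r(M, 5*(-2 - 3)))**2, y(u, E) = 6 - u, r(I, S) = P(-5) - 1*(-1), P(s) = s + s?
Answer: -209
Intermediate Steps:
P(s) = 2*s
r(I, S) = -9 (r(I, S) = 2*(-5) - 1*(-1) = -10 + 1 = -9)
a(M, c) = (-9 + M*c)**2 (a(M, c) = (M*c - 9)**2 = (-9 + M*c)**2)
y(19, -16) - a(-5, 1) = (6 - 1*19) - (-9 - 5*1)**2 = (6 - 19) - (-9 - 5)**2 = -13 - 1*(-14)**2 = -13 - 1*196 = -13 - 196 = -209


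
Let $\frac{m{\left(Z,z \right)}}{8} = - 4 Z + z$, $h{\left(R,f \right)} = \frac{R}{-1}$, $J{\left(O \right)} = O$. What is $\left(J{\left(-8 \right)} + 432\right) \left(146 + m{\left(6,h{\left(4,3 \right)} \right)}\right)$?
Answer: $-33072$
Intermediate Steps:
$h{\left(R,f \right)} = - R$ ($h{\left(R,f \right)} = R \left(-1\right) = - R$)
$m{\left(Z,z \right)} = - 32 Z + 8 z$ ($m{\left(Z,z \right)} = 8 \left(- 4 Z + z\right) = 8 \left(z - 4 Z\right) = - 32 Z + 8 z$)
$\left(J{\left(-8 \right)} + 432\right) \left(146 + m{\left(6,h{\left(4,3 \right)} \right)}\right) = \left(-8 + 432\right) \left(146 + \left(\left(-32\right) 6 + 8 \left(\left(-1\right) 4\right)\right)\right) = 424 \left(146 + \left(-192 + 8 \left(-4\right)\right)\right) = 424 \left(146 - 224\right) = 424 \left(-78\right) = -33072$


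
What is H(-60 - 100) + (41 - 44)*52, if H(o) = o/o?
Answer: -155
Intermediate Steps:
H(o) = 1
H(-60 - 100) + (41 - 44)*52 = 1 + (41 - 44)*52 = 1 - 3*52 = 1 - 156 = -155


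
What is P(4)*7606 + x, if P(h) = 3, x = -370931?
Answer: -348113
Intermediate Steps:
P(4)*7606 + x = 3*7606 - 370931 = 22818 - 370931 = -348113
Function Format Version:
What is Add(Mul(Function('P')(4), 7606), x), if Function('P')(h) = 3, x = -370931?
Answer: -348113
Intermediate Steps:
Add(Mul(Function('P')(4), 7606), x) = Add(Mul(3, 7606), -370931) = Add(22818, -370931) = -348113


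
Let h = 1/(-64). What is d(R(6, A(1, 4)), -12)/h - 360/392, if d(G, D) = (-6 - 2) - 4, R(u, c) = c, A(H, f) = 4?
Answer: 37587/49 ≈ 767.08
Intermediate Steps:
h = -1/64 ≈ -0.015625
d(G, D) = -12 (d(G, D) = -8 - 4 = -12)
d(R(6, A(1, 4)), -12)/h - 360/392 = -12/(-1/64) - 360/392 = -12*(-64) - 360*1/392 = 768 - 45/49 = 37587/49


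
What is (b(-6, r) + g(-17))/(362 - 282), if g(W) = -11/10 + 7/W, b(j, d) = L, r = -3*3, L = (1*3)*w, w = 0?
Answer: -257/13600 ≈ -0.018897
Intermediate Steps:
L = 0 (L = (1*3)*0 = 3*0 = 0)
r = -9
b(j, d) = 0
g(W) = -11/10 + 7/W (g(W) = -11*⅒ + 7/W = -11/10 + 7/W)
(b(-6, r) + g(-17))/(362 - 282) = (0 + (-11/10 + 7/(-17)))/(362 - 282) = (0 + (-11/10 + 7*(-1/17)))/80 = (0 + (-11/10 - 7/17))*(1/80) = (0 - 257/170)*(1/80) = -257/170*1/80 = -257/13600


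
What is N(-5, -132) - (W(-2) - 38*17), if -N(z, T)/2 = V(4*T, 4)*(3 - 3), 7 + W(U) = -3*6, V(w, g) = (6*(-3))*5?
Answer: 671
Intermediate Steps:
V(w, g) = -90 (V(w, g) = -18*5 = -90)
W(U) = -25 (W(U) = -7 - 3*6 = -7 - 18 = -25)
N(z, T) = 0 (N(z, T) = -(-180)*(3 - 3) = -(-180)*0 = -2*0 = 0)
N(-5, -132) - (W(-2) - 38*17) = 0 - (-25 - 38*17) = 0 - (-25 - 646) = 0 - 1*(-671) = 0 + 671 = 671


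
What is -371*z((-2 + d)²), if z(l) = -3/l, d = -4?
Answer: 371/12 ≈ 30.917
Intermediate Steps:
-371*z((-2 + d)²) = -(-1113)/((-2 - 4)²) = -(-1113)/((-6)²) = -(-1113)/36 = -371*(-1/12) = 371/12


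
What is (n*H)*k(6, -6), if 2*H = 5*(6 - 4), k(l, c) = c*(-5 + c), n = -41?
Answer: -13530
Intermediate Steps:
H = 5 (H = (5*(6 - 4))/2 = (5*2)/2 = (½)*10 = 5)
(n*H)*k(6, -6) = (-41*5)*(-6*(-5 - 6)) = -(-1230)*(-11) = -205*66 = -13530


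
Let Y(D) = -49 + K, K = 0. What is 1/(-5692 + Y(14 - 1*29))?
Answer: -1/5741 ≈ -0.00017419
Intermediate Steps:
Y(D) = -49 (Y(D) = -49 + 0 = -49)
1/(-5692 + Y(14 - 1*29)) = 1/(-5692 - 49) = 1/(-5741) = -1/5741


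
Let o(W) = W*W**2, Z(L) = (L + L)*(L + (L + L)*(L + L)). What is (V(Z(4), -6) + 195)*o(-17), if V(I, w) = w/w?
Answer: -962948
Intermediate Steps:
Z(L) = 2*L*(L + 4*L**2) (Z(L) = (2*L)*(L + (2*L)*(2*L)) = (2*L)*(L + 4*L**2) = 2*L*(L + 4*L**2))
V(I, w) = 1
o(W) = W**3
(V(Z(4), -6) + 195)*o(-17) = (1 + 195)*(-17)**3 = 196*(-4913) = -962948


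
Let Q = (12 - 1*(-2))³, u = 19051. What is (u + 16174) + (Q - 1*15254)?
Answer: 22715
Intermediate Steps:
Q = 2744 (Q = (12 + 2)³ = 14³ = 2744)
(u + 16174) + (Q - 1*15254) = (19051 + 16174) + (2744 - 1*15254) = 35225 + (2744 - 15254) = 35225 - 12510 = 22715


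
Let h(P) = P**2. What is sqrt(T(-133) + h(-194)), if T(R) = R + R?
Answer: sqrt(37370) ≈ 193.31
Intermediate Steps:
T(R) = 2*R
sqrt(T(-133) + h(-194)) = sqrt(2*(-133) + (-194)**2) = sqrt(-266 + 37636) = sqrt(37370)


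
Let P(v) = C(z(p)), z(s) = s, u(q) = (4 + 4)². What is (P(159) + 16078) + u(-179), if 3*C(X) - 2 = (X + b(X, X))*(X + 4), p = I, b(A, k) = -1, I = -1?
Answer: 48422/3 ≈ 16141.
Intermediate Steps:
u(q) = 64 (u(q) = 8² = 64)
p = -1
C(X) = ⅔ + (-1 + X)*(4 + X)/3 (C(X) = ⅔ + ((X - 1)*(X + 4))/3 = ⅔ + ((-1 + X)*(4 + X))/3 = ⅔ + (-1 + X)*(4 + X)/3)
P(v) = -4/3 (P(v) = -⅔ - 1 + (⅓)*(-1)² = -⅔ - 1 + (⅓)*1 = -⅔ - 1 + ⅓ = -4/3)
(P(159) + 16078) + u(-179) = (-4/3 + 16078) + 64 = 48230/3 + 64 = 48422/3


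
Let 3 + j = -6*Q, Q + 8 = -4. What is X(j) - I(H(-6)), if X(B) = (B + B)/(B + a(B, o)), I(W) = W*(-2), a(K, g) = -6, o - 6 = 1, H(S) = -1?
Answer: 4/21 ≈ 0.19048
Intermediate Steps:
Q = -12 (Q = -8 - 4 = -12)
o = 7 (o = 6 + 1 = 7)
I(W) = -2*W
j = 69 (j = -3 - 6*(-12) = -3 + 72 = 69)
X(B) = 2*B/(-6 + B) (X(B) = (B + B)/(B - 6) = (2*B)/(-6 + B) = 2*B/(-6 + B))
X(j) - I(H(-6)) = 2*69/(-6 + 69) - (-2)*(-1) = 2*69/63 - 1*2 = 2*69*(1/63) - 2 = 46/21 - 2 = 4/21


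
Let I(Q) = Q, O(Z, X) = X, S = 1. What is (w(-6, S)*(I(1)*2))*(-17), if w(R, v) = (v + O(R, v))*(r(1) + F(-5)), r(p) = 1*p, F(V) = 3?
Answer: -272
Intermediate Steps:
r(p) = p
w(R, v) = 8*v (w(R, v) = (v + v)*(1 + 3) = (2*v)*4 = 8*v)
(w(-6, S)*(I(1)*2))*(-17) = ((8*1)*(1*2))*(-17) = (8*2)*(-17) = 16*(-17) = -272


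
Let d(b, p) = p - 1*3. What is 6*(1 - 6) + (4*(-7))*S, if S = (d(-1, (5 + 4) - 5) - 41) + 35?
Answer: 110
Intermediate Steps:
d(b, p) = -3 + p (d(b, p) = p - 3 = -3 + p)
S = -5 (S = ((-3 + ((5 + 4) - 5)) - 41) + 35 = ((-3 + (9 - 5)) - 41) + 35 = ((-3 + 4) - 41) + 35 = (1 - 41) + 35 = -40 + 35 = -5)
6*(1 - 6) + (4*(-7))*S = 6*(1 - 6) + (4*(-7))*(-5) = 6*(-5) - 28*(-5) = -30 + 140 = 110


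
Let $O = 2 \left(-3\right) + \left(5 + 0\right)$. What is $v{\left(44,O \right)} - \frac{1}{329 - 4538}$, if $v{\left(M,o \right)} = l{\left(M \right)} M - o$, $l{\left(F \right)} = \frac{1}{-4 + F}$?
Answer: $\frac{88399}{42090} \approx 2.1002$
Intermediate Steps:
$O = -1$ ($O = -6 + 5 = -1$)
$v{\left(M,o \right)} = - o + \frac{M}{-4 + M}$ ($v{\left(M,o \right)} = \frac{M}{-4 + M} - o = - o + \frac{M}{-4 + M}$)
$v{\left(44,O \right)} - \frac{1}{329 - 4538} = \frac{44 - - (-4 + 44)}{-4 + 44} - \frac{1}{329 - 4538} = \frac{44 - \left(-1\right) 40}{40} - \frac{1}{-4209} = \frac{44 + 40}{40} - - \frac{1}{4209} = \frac{1}{40} \cdot 84 + \frac{1}{4209} = \frac{21}{10} + \frac{1}{4209} = \frac{88399}{42090}$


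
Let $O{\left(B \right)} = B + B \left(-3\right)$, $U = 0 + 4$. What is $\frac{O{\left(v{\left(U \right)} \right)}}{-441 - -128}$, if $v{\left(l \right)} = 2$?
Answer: $\frac{4}{313} \approx 0.01278$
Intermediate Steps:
$U = 4$
$O{\left(B \right)} = - 2 B$ ($O{\left(B \right)} = B - 3 B = - 2 B$)
$\frac{O{\left(v{\left(U \right)} \right)}}{-441 - -128} = \frac{\left(-2\right) 2}{-441 - -128} = - \frac{4}{-441 + 128} = - \frac{4}{-313} = \left(-4\right) \left(- \frac{1}{313}\right) = \frac{4}{313}$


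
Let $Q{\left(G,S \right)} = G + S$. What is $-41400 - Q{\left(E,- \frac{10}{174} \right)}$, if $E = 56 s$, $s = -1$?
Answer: $- \frac{3596923}{87} \approx -41344.0$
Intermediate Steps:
$E = -56$ ($E = 56 \left(-1\right) = -56$)
$-41400 - Q{\left(E,- \frac{10}{174} \right)} = -41400 - \left(-56 - \frac{10}{174}\right) = -41400 - \left(-56 - \frac{5}{87}\right) = -41400 - - \frac{4877}{87} = -41400 + \frac{4877}{87} = - \frac{3596923}{87}$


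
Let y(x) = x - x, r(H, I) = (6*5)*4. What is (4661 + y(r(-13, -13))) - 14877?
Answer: -10216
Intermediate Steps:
r(H, I) = 120 (r(H, I) = 30*4 = 120)
y(x) = 0
(4661 + y(r(-13, -13))) - 14877 = (4661 + 0) - 14877 = 4661 - 14877 = -10216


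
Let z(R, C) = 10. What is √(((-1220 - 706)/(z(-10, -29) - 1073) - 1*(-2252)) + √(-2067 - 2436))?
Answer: √(2546737526 + 1129969*I*√4503)/1063 ≈ 47.48 + 0.70667*I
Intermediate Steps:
√(((-1220 - 706)/(z(-10, -29) - 1073) - 1*(-2252)) + √(-2067 - 2436)) = √(((-1220 - 706)/(10 - 1073) - 1*(-2252)) + √(-2067 - 2436)) = √((-1926/(-1063) + 2252) + √(-4503)) = √((-1926*(-1/1063) + 2252) + I*√4503) = √((1926/1063 + 2252) + I*√4503) = √(2395802/1063 + I*√4503)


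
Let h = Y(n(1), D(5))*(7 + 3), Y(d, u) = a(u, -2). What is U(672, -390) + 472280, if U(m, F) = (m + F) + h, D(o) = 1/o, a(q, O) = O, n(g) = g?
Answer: 472542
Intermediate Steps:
Y(d, u) = -2
h = -20 (h = -2*(7 + 3) = -2*10 = -20)
U(m, F) = -20 + F + m (U(m, F) = (m + F) - 20 = (F + m) - 20 = -20 + F + m)
U(672, -390) + 472280 = (-20 - 390 + 672) + 472280 = 262 + 472280 = 472542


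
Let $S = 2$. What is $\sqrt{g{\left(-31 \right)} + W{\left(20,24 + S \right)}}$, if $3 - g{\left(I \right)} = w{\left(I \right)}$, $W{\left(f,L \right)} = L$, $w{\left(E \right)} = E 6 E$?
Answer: $i \sqrt{5737} \approx 75.743 i$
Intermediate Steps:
$w{\left(E \right)} = 6 E^{2}$ ($w{\left(E \right)} = 6 E E = 6 E^{2}$)
$g{\left(I \right)} = 3 - 6 I^{2}$
$\sqrt{g{\left(-31 \right)} + W{\left(20,24 + S \right)}} = \sqrt{\left(3 - 6 \left(-31\right)^{2}\right) + \left(24 + 2\right)} = \sqrt{\left(3 - 5766\right) + 26} = \sqrt{-5763 + 26} = \sqrt{-5737} = i \sqrt{5737}$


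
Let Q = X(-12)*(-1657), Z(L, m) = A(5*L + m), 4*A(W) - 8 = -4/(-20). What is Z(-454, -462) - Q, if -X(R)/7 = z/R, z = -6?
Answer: -115949/20 ≈ -5797.5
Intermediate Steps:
X(R) = 42/R (X(R) = -(-42)/R = 42/R)
A(W) = 41/20 (A(W) = 2 + (-4/(-20))/4 = 2 + (-4*(-1/20))/4 = 2 + (1/4)*(1/5) = 2 + 1/20 = 41/20)
Z(L, m) = 41/20
Q = 11599/2 (Q = (42/(-12))*(-1657) = (42*(-1/12))*(-1657) = -7/2*(-1657) = 11599/2 ≈ 5799.5)
Z(-454, -462) - Q = 41/20 - 1*11599/2 = 41/20 - 11599/2 = -115949/20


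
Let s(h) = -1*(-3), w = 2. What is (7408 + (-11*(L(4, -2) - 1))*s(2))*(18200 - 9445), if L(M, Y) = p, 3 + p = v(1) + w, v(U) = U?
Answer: 65145955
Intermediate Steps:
s(h) = 3
p = 0 (p = -3 + (1 + 2) = -3 + 3 = 0)
L(M, Y) = 0
(7408 + (-11*(L(4, -2) - 1))*s(2))*(18200 - 9445) = (7408 - 11*(0 - 1)*3)*(18200 - 9445) = (7408 - 11*(-1)*3)*8755 = (7408 + 11*3)*8755 = (7408 + 33)*8755 = 7441*8755 = 65145955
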